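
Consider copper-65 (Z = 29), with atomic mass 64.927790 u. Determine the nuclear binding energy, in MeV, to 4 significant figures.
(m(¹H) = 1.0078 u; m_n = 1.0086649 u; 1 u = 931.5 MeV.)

568.5 MeV

The nucleus contains 29 protons and 65 − 29 = 36 neutrons.
Mass of separated nucleons = 29(1.0078) + 36(1.0086649) = 29.2262 + 36.3119364 = 65.5381364 u
Mass defect Δm = 65.5381364 − 64.927790 = 0.6103464 u
Binding energy = Δm·c² = 0.6103464 × 931.5 MeV/u = 568.538 MeV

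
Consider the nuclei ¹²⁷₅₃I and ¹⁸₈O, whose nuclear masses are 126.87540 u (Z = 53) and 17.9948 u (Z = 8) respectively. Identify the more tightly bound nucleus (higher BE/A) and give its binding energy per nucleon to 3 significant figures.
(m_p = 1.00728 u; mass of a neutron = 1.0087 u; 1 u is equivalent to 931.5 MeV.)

¹²⁷₅₃I; 8.47 MeV/nucleon

¹²⁷₅₃I: Σm = 53(1.00728) + 74(1.0087) = 128.02964 u; Δm = 1.15424 u; E_B = 1075.2 MeV; E_B/A = 8.466 MeV
¹⁸₈O: Σm = 8(1.00728) + 10(1.0087) = 18.14524 u; Δm = 0.15044 u; E_B = 140.13 MeV; E_B/A = 7.785 MeV
¹²⁷₅₃I has the higher binding energy per nucleon, so it is the more tightly bound nucleus.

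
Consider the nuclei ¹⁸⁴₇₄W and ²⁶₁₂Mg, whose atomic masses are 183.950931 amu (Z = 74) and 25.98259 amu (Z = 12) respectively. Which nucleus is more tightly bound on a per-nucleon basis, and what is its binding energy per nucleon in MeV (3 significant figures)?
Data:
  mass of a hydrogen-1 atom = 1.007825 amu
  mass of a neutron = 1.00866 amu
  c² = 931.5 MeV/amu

¹⁸⁴₇₄W: Σm = 74(1.007825) + 110(1.00866) = 185.531650 amu; Δm = 1.580719 amu; E_B = 1472.4 MeV; E_B/A = 8.002 MeV
²⁶₁₂Mg: Σm = 12(1.007825) + 14(1.00866) = 26.215140 amu; Δm = 0.232550 amu; E_B = 216.62 MeV; E_B/A = 8.332 MeV
²⁶₁₂Mg has the higher binding energy per nucleon, so it is the more tightly bound nucleus.

²⁶₁₂Mg; 8.33 MeV/nucleon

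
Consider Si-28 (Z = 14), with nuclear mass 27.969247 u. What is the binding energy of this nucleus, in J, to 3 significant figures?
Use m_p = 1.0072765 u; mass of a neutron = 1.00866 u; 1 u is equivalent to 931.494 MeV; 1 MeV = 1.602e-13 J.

Mass of separated nucleons = 14(1.0072765) + 14(1.00866) = 14.1018710 + 14.12124 = 28.2231110 u
The mass defect is 28.2231110 − 27.969247 = 0.2538640 u.
E_B = 0.2538640 × 931.494 = 236.473 MeV
In joules: 236.473 MeV × 1.602e-13 J/MeV = 3.7883e-11 J

3.79e-11 J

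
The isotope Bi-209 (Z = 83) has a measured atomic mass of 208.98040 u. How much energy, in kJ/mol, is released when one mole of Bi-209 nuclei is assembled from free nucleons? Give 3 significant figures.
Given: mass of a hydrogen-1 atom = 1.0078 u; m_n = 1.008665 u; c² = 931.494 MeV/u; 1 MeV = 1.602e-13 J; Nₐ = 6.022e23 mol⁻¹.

1.58e+11 kJ/mol

Σm = 83·m(¹H) + 126·m_n = 83.6474 + 127.091790 = 210.739190 u
The mass defect is 210.739190 − 208.98040 = 1.758790 u.
Converting to energy: 1.758790 u × 931.494 MeV/u = 1638.30 MeV
Per nucleus in joules: 1638.30 MeV × 1.602e-13 J/MeV = 2.6246e-10 J
Per mole: 2.6246e-10 J × 6.022e23 mol⁻¹ = 1.5805e+14 J/mol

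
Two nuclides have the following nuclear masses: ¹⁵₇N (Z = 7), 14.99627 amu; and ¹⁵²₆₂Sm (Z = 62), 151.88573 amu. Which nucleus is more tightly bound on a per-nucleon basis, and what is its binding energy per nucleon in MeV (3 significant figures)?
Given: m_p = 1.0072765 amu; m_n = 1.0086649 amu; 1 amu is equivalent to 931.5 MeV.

¹⁵²₆₂Sm; 8.24 MeV/nucleon

¹⁵₇N: Σm = 7(1.0072765) + 8(1.0086649) = 15.1202547 amu; Δm = 0.1239847 amu; E_B = 115.49 MeV; E_B/A = 7.699 MeV
¹⁵²₆₂Sm: Σm = 62(1.0072765) + 90(1.0086649) = 153.2309840 amu; Δm = 1.3452540 amu; E_B = 1253.1 MeV; E_B/A = 8.244 MeV
¹⁵²₆₂Sm has the higher binding energy per nucleon, so it is the more tightly bound nucleus.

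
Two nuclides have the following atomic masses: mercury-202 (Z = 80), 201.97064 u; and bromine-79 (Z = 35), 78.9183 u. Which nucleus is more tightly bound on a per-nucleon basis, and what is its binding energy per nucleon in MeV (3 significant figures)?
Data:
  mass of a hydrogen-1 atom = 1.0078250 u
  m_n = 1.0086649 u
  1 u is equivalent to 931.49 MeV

bromine-79; 8.69 MeV/nucleon

mercury-202: Σm = 80(1.0078250) + 122(1.0086649) = 203.6831178 u; Δm = 1.7124778 u; E_B = 1595.2 MeV; E_B/A = 7.897 MeV
bromine-79: Σm = 35(1.0078250) + 44(1.0086649) = 79.6551306 u; Δm = 0.7368306 u; E_B = 686.35 MeV; E_B/A = 8.688 MeV
bromine-79 has the higher binding energy per nucleon, so it is the more tightly bound nucleus.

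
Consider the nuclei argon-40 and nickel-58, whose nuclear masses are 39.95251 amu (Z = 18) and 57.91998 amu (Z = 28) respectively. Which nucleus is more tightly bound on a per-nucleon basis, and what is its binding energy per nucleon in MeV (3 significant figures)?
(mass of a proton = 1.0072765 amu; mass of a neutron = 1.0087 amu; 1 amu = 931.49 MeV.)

argon-40: Σm = 18(1.0072765) + 22(1.0087) = 40.3223770 amu; Δm = 0.3698670 amu; E_B = 344.53 MeV; E_B/A = 8.613 MeV
nickel-58: Σm = 28(1.0072765) + 30(1.0087) = 58.4647420 amu; Δm = 0.5447620 amu; E_B = 507.44 MeV; E_B/A = 8.749 MeV
nickel-58 has the higher binding energy per nucleon, so it is the more tightly bound nucleus.

nickel-58; 8.75 MeV/nucleon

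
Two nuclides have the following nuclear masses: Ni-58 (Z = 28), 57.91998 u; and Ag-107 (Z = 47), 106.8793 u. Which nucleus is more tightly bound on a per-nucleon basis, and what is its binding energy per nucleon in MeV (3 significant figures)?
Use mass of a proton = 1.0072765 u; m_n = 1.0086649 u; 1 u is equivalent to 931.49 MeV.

Ni-58; 8.73 MeV/nucleon

Ni-58: Σm = 28(1.0072765) + 30(1.0086649) = 58.4636890 u; Δm = 0.5437090 u; E_B = 506.46 MeV; E_B/A = 8.732 MeV
Ag-107: Σm = 47(1.0072765) + 60(1.0086649) = 107.8618895 u; Δm = 0.9825895 u; E_B = 915.27 MeV; E_B/A = 8.554 MeV
Ni-58 has the higher binding energy per nucleon, so it is the more tightly bound nucleus.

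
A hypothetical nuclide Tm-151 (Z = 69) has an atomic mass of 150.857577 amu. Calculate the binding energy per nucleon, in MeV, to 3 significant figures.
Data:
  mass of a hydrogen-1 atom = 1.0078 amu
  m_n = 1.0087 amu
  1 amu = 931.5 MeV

Z = 69, so N = A − Z = 151 − 69 = 82.
Σm = 69·m(¹H) + 82·m_n = 69.5382 + 82.7134 = 152.2516 amu
Δm = 152.2516 − 150.857577 = 1.394023 amu
Binding energy = Δm·c² = 1.394023 × 931.5 MeV/amu = 1298.53 MeV
Per nucleon: 1298.53 / 151 = 8.600 MeV

8.60 MeV/nucleon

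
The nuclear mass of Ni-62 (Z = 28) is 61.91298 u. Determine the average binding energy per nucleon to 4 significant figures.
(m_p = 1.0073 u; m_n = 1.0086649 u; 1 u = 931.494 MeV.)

Z = 28, so N = A − Z = 62 − 28 = 34.
Σm = 28·m_p + 34·m_n = 28.2044 + 34.2946066 = 62.4990066 u
The mass defect is 62.4990066 − 61.91298 = 0.5860266 u.
Binding energy = Δm·c² = 0.5860266 × 931.494 MeV/u = 545.880 MeV
Dividing by A = 62 gives 8.805 MeV per nucleon.

8.805 MeV/nucleon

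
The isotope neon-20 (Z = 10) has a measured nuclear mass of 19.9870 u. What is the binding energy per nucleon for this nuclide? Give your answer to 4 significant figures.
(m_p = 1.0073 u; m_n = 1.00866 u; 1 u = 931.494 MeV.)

The nucleus contains 10 protons and 20 − 10 = 10 neutrons.
Mass of separated nucleons = 10(1.0073) + 10(1.00866) = 10.0730 + 10.08660 = 20.15960 u
The mass defect is 20.15960 − 19.9870 = 0.17260 u.
Converting to energy: 0.17260 u × 931.494 MeV/u = 160.776 MeV
BE/A = 160.776 MeV / 20 = 8.039 MeV/nucleon

8.039 MeV/nucleon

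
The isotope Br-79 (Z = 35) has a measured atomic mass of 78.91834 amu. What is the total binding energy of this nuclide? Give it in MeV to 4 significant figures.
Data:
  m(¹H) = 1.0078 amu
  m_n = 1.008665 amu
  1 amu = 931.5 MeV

The nucleus contains 35 protons and 79 − 35 = 44 neutrons.
Mass of separated nucleons = 35(1.0078) + 44(1.008665) = 35.2730 + 44.381260 = 79.654260 amu
Mass defect Δm = 79.654260 − 78.91834 = 0.735920 amu
Converting to energy: 0.735920 amu × 931.5 MeV/amu = 685.509 MeV

685.5 MeV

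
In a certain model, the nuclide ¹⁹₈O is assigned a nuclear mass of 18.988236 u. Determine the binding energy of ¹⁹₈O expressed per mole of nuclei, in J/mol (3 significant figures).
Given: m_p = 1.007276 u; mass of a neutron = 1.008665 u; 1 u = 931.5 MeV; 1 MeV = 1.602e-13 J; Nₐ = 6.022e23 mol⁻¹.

With 8 protons and 11 neutrons (A = 19):
Mass of separated nucleons = 8(1.007276) + 11(1.008665) = 8.058208 + 11.095315 = 19.153523 u
Δm = 19.153523 − 18.988236 = 0.165287 u
Converting to energy: 0.165287 u × 931.5 MeV/u = 153.965 MeV
Per nucleus in joules: 153.965 MeV × 1.602e-13 J/MeV = 2.4665e-11 J
Per mole: 2.4665e-11 J × 6.022e23 mol⁻¹ = 1.4853e+13 J/mol

1.49e+13 J/mol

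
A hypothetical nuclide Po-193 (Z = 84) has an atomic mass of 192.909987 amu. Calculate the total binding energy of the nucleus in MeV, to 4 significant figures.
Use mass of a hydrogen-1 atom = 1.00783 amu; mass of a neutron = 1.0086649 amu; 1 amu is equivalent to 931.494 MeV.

1576 MeV

Mass of separated nucleons = 84(1.00783) + 109(1.0086649) = 84.65772 + 109.9444741 = 194.6021941 amu
Δm = 194.6021941 − 192.909987 = 1.6922071 amu
Converting to energy: 1.6922071 amu × 931.494 MeV/amu = 1576.28 MeV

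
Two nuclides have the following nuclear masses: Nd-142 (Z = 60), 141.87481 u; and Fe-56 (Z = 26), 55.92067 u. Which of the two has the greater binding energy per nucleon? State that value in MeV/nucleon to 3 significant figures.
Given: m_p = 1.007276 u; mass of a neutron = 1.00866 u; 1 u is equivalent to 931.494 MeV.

Fe-56; 8.79 MeV/nucleon

Nd-142: Σm = 60(1.007276) + 82(1.00866) = 143.146680 u; Δm = 1.271870 u; E_B = 1184.7 MeV; E_B/A = 8.343 MeV
Fe-56: Σm = 26(1.007276) + 30(1.00866) = 56.448976 u; Δm = 0.528306 u; E_B = 492.11 MeV; E_B/A = 8.788 MeV
Fe-56 has the higher binding energy per nucleon, so it is the more tightly bound nucleus.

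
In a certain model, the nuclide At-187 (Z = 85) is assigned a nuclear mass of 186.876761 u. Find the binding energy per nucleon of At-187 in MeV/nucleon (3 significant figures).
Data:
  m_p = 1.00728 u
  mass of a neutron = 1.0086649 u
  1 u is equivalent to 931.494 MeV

8.10 MeV/nucleon

The nucleus contains 85 protons and 187 − 85 = 102 neutrons.
Σm = 85·m_p + 102·m_n = 85.61880 + 102.8838198 = 188.5026198 u
The mass defect is 188.5026198 − 186.876761 = 1.6258588 u.
Converting to energy: 1.6258588 u × 931.494 MeV/u = 1514.48 MeV
Dividing by A = 187 gives 8.099 MeV per nucleon.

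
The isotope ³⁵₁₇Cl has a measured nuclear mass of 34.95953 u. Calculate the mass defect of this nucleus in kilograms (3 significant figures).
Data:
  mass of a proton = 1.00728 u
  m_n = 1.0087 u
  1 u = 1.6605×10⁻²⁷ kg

With 17 protons and 18 neutrons (A = 35):
Total constituent mass: 17 × 1.00728 + 18 × 1.0087 = 35.28036 u
Δm = 35.28036 − 34.95953 = 0.32083 u
In SI units: 0.32083 u × 1.6605×10⁻²⁷ kg/u = 5.3274e-28 kg

5.33e-28 kg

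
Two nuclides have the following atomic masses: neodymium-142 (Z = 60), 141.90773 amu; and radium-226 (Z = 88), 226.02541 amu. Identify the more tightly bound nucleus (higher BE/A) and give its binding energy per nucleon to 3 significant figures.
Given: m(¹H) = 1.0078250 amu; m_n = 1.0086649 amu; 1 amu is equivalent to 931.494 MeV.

neodymium-142; 8.35 MeV/nucleon

neodymium-142: Σm = 60(1.0078250) + 82(1.0086649) = 143.1800218 amu; Δm = 1.2722918 amu; E_B = 1185.1 MeV; E_B/A = 8.346 MeV
radium-226: Σm = 88(1.0078250) + 138(1.0086649) = 227.8843562 amu; Δm = 1.8589462 amu; E_B = 1731.6 MeV; E_B/A = 7.662 MeV
neodymium-142 has the higher binding energy per nucleon, so it is the more tightly bound nucleus.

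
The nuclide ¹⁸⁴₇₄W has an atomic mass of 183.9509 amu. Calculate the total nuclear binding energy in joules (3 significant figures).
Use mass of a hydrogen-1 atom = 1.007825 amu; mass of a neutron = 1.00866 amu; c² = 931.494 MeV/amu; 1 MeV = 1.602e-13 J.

With 74 protons and 110 neutrons (A = 184):
Total constituent mass: 74 × 1.007825 + 110 × 1.00866 = 185.531650 amu
Δm = 185.531650 − 183.9509 = 1.580750 amu
Binding energy = Δm·c² = 1.580750 × 931.494 MeV/amu = 1472.46 MeV
In joules: 1472.46 MeV × 1.602e-13 J/MeV = 2.3589e-10 J

2.36e-10 J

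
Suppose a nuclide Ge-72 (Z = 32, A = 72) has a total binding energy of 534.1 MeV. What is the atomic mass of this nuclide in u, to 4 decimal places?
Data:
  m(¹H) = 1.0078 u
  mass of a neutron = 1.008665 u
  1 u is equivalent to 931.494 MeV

Mass defect = 534.1 MeV / (931.494 MeV/u) = 0.573380 u
Constituent mass = 32(1.0078) + 40(1.008665) = 72.596200 u
Atomic mass = 72.596200 − 0.573380 = 72.022820 u ≈ 72.0228 u (to 4 decimal places)

72.0228 u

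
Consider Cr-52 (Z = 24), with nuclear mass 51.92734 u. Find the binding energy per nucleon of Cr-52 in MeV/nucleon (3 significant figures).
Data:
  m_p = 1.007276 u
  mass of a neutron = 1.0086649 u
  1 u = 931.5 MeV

Z = 24, so N = A − Z = 52 − 24 = 28.
Total constituent mass: 24 × 1.007276 + 28 × 1.0086649 = 52.4172412 u
The mass defect is 52.4172412 − 51.92734 = 0.4899012 u.
Binding energy = Δm·c² = 0.4899012 × 931.5 MeV/u = 456.343 MeV
Per nucleon: 456.343 / 52 = 8.776 MeV

8.78 MeV/nucleon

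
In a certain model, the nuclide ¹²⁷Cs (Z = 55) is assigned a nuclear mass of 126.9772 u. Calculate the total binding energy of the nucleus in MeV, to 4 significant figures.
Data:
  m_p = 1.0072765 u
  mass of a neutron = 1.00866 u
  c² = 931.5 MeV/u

974.8 MeV

Z = 55, so N = A − Z = 127 − 55 = 72.
Mass of separated nucleons = 55(1.0072765) + 72(1.00866) = 55.4002075 + 72.62352 = 128.0237275 u
Mass defect Δm = 128.0237275 − 126.9772 = 1.0465275 u
Converting to energy: 1.0465275 u × 931.5 MeV/u = 974.840 MeV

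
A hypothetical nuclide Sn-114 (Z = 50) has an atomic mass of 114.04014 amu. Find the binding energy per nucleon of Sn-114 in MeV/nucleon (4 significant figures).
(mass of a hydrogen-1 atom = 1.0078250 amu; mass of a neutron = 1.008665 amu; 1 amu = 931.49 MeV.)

7.400 MeV/nucleon

The nucleus contains 50 protons and 114 − 50 = 64 neutrons.
Total constituent mass: 50 × 1.0078250 + 64 × 1.008665 = 114.9458100 amu
Mass defect Δm = 114.9458100 − 114.04014 = 0.9056700 amu
Binding energy = Δm·c² = 0.9056700 × 931.49 MeV/amu = 843.623 MeV
Per nucleon: 843.623 / 114 = 7.400 MeV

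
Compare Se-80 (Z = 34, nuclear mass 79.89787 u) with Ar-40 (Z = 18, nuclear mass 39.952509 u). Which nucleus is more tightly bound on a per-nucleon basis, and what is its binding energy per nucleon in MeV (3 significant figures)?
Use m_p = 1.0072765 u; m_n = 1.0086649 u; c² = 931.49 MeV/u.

Se-80: Σm = 34(1.0072765) + 46(1.0086649) = 80.6459864 u; Δm = 0.7481164 u; E_B = 696.86 MeV; E_B/A = 8.711 MeV
Ar-40: Σm = 18(1.0072765) + 22(1.0086649) = 40.3216048 u; Δm = 0.3690958 u; E_B = 343.81 MeV; E_B/A = 8.595 MeV
Se-80 has the higher binding energy per nucleon, so it is the more tightly bound nucleus.

Se-80; 8.71 MeV/nucleon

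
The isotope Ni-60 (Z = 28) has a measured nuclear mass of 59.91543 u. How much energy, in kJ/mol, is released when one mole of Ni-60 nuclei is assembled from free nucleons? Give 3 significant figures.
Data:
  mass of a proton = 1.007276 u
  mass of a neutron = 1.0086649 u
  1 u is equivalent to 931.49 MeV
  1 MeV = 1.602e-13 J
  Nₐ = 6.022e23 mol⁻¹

5.08e+10 kJ/mol

Z = 28, so N = A − Z = 60 − 28 = 32.
Mass of separated nucleons = 28(1.007276) + 32(1.0086649) = 28.203728 + 32.2772768 = 60.4810048 u
Mass defect Δm = 60.4810048 − 59.91543 = 0.5655748 u
E_B = 0.5655748 × 931.49 = 526.827 MeV
Per nucleus in joules: 526.827 MeV × 1.602e-13 J/MeV = 8.4398e-11 J
Per mole: 8.4398e-11 J × 6.022e23 mol⁻¹ = 5.0824e+13 J/mol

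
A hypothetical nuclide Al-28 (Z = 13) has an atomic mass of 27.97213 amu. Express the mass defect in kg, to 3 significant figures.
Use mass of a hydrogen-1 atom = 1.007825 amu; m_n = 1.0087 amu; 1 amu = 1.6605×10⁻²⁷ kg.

4.32e-28 kg

Z = 13, so N = A − Z = 28 − 13 = 15.
Mass of separated nucleons = 13(1.007825) + 15(1.0087) = 13.101725 + 15.1305 = 28.232225 amu
Δm = 28.232225 − 27.97213 = 0.260095 amu
In SI units: 0.260095 amu × 1.6605×10⁻²⁷ kg/amu = 4.3189e-28 kg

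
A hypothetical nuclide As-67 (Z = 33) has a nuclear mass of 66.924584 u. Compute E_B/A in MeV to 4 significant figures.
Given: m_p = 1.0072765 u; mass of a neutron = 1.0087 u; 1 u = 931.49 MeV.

Mass of separated nucleons = 33(1.0072765) + 34(1.0087) = 33.2401245 + 34.2958 = 67.5359245 u
Δm = 67.5359245 − 66.924584 = 0.6113405 u
E_B = 0.6113405 × 931.49 = 569.458 MeV
Dividing by A = 67 gives 8.499 MeV per nucleon.

8.499 MeV/nucleon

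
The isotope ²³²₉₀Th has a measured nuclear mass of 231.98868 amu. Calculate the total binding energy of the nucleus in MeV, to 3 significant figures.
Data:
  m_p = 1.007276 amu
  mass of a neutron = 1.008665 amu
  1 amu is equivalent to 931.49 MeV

1770 MeV

Σm = 90·m_p + 142·m_n = 90.654840 + 143.230430 = 233.885270 amu
Mass defect Δm = 233.885270 − 231.98868 = 1.896590 amu
Converting to energy: 1.896590 amu × 931.49 MeV/amu = 1766.65 MeV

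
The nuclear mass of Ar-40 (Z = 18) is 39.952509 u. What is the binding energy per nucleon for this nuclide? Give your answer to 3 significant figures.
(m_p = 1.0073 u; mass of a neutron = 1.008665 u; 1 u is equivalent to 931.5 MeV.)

With 18 protons and 22 neutrons (A = 40):
Mass of separated nucleons = 18(1.0073) + 22(1.008665) = 18.1314 + 22.190630 = 40.322030 u
Mass defect Δm = 40.322030 − 39.952509 = 0.369521 u
E_B = 0.369521 × 931.5 = 344.209 MeV
Dividing by A = 40 gives 8.605 MeV per nucleon.

8.61 MeV/nucleon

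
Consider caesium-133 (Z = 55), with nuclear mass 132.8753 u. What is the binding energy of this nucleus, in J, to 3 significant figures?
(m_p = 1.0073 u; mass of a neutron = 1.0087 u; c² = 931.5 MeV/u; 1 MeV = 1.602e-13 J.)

Z = 55, so N = A − Z = 133 − 55 = 78.
Total constituent mass: 55 × 1.0073 + 78 × 1.0087 = 134.0801 u
The mass defect is 134.0801 − 132.8753 = 1.2048 u.
Binding energy = Δm·c² = 1.2048 × 931.5 MeV/u = 1122.27 MeV
In joules: 1122.27 MeV × 1.602e-13 J/MeV = 1.7979e-10 J

1.80e-10 J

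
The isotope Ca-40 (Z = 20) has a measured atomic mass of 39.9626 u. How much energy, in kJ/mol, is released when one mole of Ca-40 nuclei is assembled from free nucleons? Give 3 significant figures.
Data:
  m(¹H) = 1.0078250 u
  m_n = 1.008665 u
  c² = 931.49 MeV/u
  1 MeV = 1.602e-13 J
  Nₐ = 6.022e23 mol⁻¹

Total constituent mass: 20 × 1.0078250 + 20 × 1.008665 = 40.3298000 u
Δm = 40.3298000 − 39.9626 = 0.3672000 u
Binding energy = Δm·c² = 0.3672000 × 931.49 MeV/u = 342.043 MeV
Per nucleus in joules: 342.043 MeV × 1.602e-13 J/MeV = 5.4795e-11 J
Per mole: 5.4795e-11 J × 6.022e23 mol⁻¹ = 3.2998e+13 J/mol

3.30e+10 kJ/mol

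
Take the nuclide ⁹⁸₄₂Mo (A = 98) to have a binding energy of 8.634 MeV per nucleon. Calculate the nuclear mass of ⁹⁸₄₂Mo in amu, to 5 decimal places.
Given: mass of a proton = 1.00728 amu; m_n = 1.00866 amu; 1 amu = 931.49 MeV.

Total binding energy = 98 × 8.634 = 846.132 MeV
Mass defect = 846.132 MeV / (931.49 MeV/amu) = 0.9083640 amu
Constituent mass = 42(1.00728) + 56(1.00866) = 98.79072 amu
Nuclear mass = 98.79072 − 0.9083640 = 97.8823560 amu ≈ 97.88236 amu (to 5 decimal places)

97.88236 amu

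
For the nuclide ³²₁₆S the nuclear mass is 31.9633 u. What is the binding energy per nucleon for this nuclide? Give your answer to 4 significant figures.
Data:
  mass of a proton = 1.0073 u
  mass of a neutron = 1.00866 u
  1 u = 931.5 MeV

With 16 protons and 16 neutrons (A = 32):
Mass of separated nucleons = 16(1.0073) + 16(1.00866) = 16.1168 + 16.13856 = 32.25536 u
The mass defect is 32.25536 − 31.9633 = 0.29206 u.
Binding energy = Δm·c² = 0.29206 × 931.5 MeV/u = 272.054 MeV
Per nucleon: 272.054 / 32 = 8.502 MeV

8.502 MeV/nucleon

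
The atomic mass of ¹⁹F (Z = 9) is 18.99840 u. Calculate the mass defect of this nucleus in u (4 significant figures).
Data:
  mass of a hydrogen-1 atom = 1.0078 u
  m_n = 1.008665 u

0.1585 u

With 9 protons and 10 neutrons (A = 19):
Mass of separated nucleons = 9(1.0078) + 10(1.008665) = 9.0702 + 10.086650 = 19.156850 u
Mass defect Δm = 19.156850 − 18.99840 = 0.158450 u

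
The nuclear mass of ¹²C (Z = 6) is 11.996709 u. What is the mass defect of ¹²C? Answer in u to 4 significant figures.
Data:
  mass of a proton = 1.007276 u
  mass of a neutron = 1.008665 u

0.09894 u

The nucleus contains 6 protons and 12 − 6 = 6 neutrons.
Total constituent mass: 6 × 1.007276 + 6 × 1.008665 = 12.095646 u
Δm = 12.095646 − 11.996709 = 0.098937 u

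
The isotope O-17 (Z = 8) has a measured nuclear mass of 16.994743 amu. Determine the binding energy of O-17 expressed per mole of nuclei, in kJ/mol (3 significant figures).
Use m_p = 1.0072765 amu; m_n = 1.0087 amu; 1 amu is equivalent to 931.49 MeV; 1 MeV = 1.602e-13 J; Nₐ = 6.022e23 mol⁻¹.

Total constituent mass: 8 × 1.0072765 + 9 × 1.0087 = 17.1365120 amu
Δm = 17.1365120 − 16.994743 = 0.1417690 amu
E_B = 0.1417690 × 931.49 = 132.056 MeV
Per nucleus in joules: 132.056 MeV × 1.602e-13 J/MeV = 2.1155e-11 J
Per mole: 2.1155e-11 J × 6.022e23 mol⁻¹ = 1.2740e+13 J/mol

1.27e+10 kJ/mol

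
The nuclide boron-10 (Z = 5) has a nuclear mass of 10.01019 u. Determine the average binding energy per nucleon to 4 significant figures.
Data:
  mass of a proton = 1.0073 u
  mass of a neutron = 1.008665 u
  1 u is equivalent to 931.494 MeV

The nucleus contains 5 protons and 10 − 5 = 5 neutrons.
Mass of separated nucleons = 5(1.0073) + 5(1.008665) = 5.0365 + 5.043325 = 10.079825 u
Δm = 10.079825 − 10.01019 = 0.069635 u
E_B = 0.069635 × 931.494 = 64.8646 MeV
BE/A = 64.8646 MeV / 10 = 6.486 MeV/nucleon

6.486 MeV/nucleon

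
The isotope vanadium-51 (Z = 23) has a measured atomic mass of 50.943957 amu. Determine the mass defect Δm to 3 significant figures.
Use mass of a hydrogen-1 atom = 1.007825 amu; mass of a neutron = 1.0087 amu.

Total constituent mass: 23 × 1.007825 + 28 × 1.0087 = 51.423575 amu
Δm = 51.423575 − 50.943957 = 0.479618 amu

0.480 amu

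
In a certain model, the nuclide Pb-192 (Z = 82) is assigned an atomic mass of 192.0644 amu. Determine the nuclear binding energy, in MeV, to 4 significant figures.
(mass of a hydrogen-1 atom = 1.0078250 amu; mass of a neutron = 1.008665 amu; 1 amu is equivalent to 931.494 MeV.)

Z = 82, so N = A − Z = 192 − 82 = 110.
Total constituent mass: 82 × 1.0078250 + 110 × 1.008665 = 193.5948000 amu
Δm = 193.5948000 − 192.0644 = 1.5304000 amu
Converting to energy: 1.5304000 amu × 931.494 MeV/amu = 1425.56 MeV

1426 MeV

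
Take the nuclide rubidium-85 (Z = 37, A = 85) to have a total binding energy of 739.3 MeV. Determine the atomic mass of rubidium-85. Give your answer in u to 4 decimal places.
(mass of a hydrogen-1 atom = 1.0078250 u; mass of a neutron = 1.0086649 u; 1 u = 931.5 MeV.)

84.9118 u

Mass defect = 739.3 MeV / (931.5 MeV/u) = 0.793666 u
Constituent mass = 37(1.0078250) + 48(1.0086649) = 85.7054402 u
Atomic mass = 85.7054402 − 0.793666 = 84.9117742 u ≈ 84.9118 u (to 4 decimal places)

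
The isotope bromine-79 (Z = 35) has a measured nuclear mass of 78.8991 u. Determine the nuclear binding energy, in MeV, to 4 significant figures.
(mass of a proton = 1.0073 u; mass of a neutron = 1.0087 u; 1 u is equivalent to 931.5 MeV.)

The nucleus contains 35 protons and 79 − 35 = 44 neutrons.
Mass of separated nucleons = 35(1.0073) + 44(1.0087) = 35.2555 + 44.3828 = 79.6383 u
Mass defect Δm = 79.6383 − 78.8991 = 0.7392 u
Binding energy = Δm·c² = 0.7392 × 931.5 MeV/u = 688.565 MeV

688.6 MeV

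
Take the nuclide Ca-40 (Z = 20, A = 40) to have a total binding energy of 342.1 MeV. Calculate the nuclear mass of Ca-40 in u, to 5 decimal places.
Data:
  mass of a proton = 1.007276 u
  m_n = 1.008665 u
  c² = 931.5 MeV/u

39.95156 u

Mass defect = 342.1 MeV / (931.5 MeV/u) = 0.3672571 u
Constituent mass = 20(1.007276) + 20(1.008665) = 40.318820 u
Nuclear mass = 40.318820 − 0.3672571 = 39.9515629 u ≈ 39.95156 u (to 5 decimal places)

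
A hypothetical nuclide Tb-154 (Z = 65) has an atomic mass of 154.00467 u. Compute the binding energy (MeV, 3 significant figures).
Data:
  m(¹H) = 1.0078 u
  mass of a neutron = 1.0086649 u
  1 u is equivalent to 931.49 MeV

With 65 protons and 89 neutrons (A = 154):
Mass of separated nucleons = 65(1.0078) + 89(1.0086649) = 65.5070 + 89.7711761 = 155.2781761 u
Δm = 155.2781761 − 154.00467 = 1.2735061 u
E_B = 1.2735061 × 931.49 = 1186.26 MeV

1190 MeV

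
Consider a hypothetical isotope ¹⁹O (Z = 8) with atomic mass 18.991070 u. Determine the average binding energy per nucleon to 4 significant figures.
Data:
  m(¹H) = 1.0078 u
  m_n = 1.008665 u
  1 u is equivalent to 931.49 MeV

8.170 MeV/nucleon

Σm = 8·m(¹H) + 11·m_n = 8.0624 + 11.095315 = 19.157715 u
The mass defect is 19.157715 − 18.991070 = 0.166645 u.
Binding energy = Δm·c² = 0.166645 × 931.49 MeV/u = 155.228 MeV
Per nucleon: 155.228 / 19 = 8.170 MeV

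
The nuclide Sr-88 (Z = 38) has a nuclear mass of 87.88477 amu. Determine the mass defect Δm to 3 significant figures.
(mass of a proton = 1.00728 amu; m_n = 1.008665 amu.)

0.825 amu

Z = 38, so N = A − Z = 88 − 38 = 50.
Mass of separated nucleons = 38(1.00728) + 50(1.008665) = 38.27664 + 50.433250 = 88.709890 amu
Δm = 88.709890 − 87.88477 = 0.825120 amu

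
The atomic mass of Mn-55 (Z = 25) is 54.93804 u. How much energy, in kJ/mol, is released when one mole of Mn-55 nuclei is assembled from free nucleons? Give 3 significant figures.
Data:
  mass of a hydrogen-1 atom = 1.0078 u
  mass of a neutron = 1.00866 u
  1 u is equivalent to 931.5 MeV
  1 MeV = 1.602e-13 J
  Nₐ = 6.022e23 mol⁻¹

4.64e+10 kJ/mol

Mass of separated nucleons = 25(1.0078) + 30(1.00866) = 25.1950 + 30.25980 = 55.45480 u
Mass defect Δm = 55.45480 − 54.93804 = 0.51676 u
E_B = 0.51676 × 931.5 = 481.362 MeV
Per nucleus in joules: 481.362 MeV × 1.602e-13 J/MeV = 7.7114e-11 J
Per mole: 7.7114e-11 J × 6.022e23 mol⁻¹ = 4.6438e+13 J/mol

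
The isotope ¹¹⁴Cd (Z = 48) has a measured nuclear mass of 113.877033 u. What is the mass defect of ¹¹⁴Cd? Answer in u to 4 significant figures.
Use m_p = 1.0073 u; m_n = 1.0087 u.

1.048 u

Z = 48, so N = A − Z = 114 − 48 = 66.
Σm = 48·m_p + 66·m_n = 48.3504 + 66.5742 = 114.9246 u
Mass defect Δm = 114.9246 − 113.877033 = 1.047567 u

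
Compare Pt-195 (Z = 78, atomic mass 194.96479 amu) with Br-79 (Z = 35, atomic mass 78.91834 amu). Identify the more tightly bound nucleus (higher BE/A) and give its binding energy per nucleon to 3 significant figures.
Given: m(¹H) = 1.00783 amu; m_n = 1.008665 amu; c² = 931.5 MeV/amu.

Pt-195: Σm = 78(1.00783) + 117(1.008665) = 196.624545 amu; Δm = 1.659755 amu; E_B = 1546.1 MeV; E_B/A = 7.929 MeV
Br-79: Σm = 35(1.00783) + 44(1.008665) = 79.655310 amu; Δm = 0.736970 amu; E_B = 686.49 MeV; E_B/A = 8.690 MeV
Br-79 has the higher binding energy per nucleon, so it is the more tightly bound nucleus.

Br-79; 8.69 MeV/nucleon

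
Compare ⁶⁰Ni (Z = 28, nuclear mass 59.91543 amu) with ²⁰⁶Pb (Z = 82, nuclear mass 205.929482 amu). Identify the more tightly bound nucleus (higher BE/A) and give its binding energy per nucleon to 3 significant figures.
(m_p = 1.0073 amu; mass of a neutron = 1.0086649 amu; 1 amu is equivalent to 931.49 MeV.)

⁶⁰Ni; 8.79 MeV/nucleon

⁶⁰Ni: Σm = 28(1.0073) + 32(1.0086649) = 60.4816768 amu; Δm = 0.5662468 amu; E_B = 527.45 MeV; E_B/A = 8.791 MeV
²⁰⁶Pb: Σm = 82(1.0073) + 124(1.0086649) = 207.6730476 amu; Δm = 1.7435656 amu; E_B = 1624.1 MeV; E_B/A = 7.884 MeV
⁶⁰Ni has the higher binding energy per nucleon, so it is the more tightly bound nucleus.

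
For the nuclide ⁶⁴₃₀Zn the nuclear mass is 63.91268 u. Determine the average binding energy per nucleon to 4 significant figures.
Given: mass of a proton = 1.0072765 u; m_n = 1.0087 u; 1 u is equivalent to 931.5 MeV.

8.753 MeV/nucleon

Σm = 30·m_p + 34·m_n = 30.2182950 + 34.2958 = 64.5140950 u
The mass defect is 64.5140950 − 63.91268 = 0.6014150 u.
E_B = 0.6014150 × 931.5 = 560.218 MeV
Per nucleon: 560.218 / 64 = 8.753 MeV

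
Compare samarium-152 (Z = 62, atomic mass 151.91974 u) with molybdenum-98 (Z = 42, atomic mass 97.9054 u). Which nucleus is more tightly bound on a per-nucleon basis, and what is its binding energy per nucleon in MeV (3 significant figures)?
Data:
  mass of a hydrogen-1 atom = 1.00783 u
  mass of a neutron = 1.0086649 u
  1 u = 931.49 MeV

molybdenum-98; 8.64 MeV/nucleon

samarium-152: Σm = 62(1.00783) + 90(1.0086649) = 153.2653010 u; Δm = 1.3455610 u; E_B = 1253.4 MeV; E_B/A = 8.246 MeV
molybdenum-98: Σm = 42(1.00783) + 56(1.0086649) = 98.8140944 u; Δm = 0.9086944 u; E_B = 846.44 MeV; E_B/A = 8.637 MeV
molybdenum-98 has the higher binding energy per nucleon, so it is the more tightly bound nucleus.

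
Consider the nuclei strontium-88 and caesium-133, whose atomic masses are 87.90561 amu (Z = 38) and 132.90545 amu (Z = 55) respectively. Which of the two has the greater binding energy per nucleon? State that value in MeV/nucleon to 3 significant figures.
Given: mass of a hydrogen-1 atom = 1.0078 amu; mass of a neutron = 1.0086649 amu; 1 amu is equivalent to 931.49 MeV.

strontium-88: Σm = 38(1.0078) + 50(1.0086649) = 88.7296450 amu; Δm = 0.8240350 amu; E_B = 767.58 MeV; E_B/A = 8.723 MeV
caesium-133: Σm = 55(1.0078) + 78(1.0086649) = 134.1048622 amu; Δm = 1.1994122 amu; E_B = 1117.2 MeV; E_B/A = 8.400 MeV
strontium-88 has the higher binding energy per nucleon, so it is the more tightly bound nucleus.

strontium-88; 8.72 MeV/nucleon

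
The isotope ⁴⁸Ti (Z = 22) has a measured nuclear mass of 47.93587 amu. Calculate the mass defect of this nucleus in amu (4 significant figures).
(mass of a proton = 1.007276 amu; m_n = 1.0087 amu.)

Mass of separated nucleons = 22(1.007276) + 26(1.0087) = 22.160072 + 26.2262 = 48.386272 amu
The mass defect is 48.386272 − 47.93587 = 0.450402 amu.

0.4504 amu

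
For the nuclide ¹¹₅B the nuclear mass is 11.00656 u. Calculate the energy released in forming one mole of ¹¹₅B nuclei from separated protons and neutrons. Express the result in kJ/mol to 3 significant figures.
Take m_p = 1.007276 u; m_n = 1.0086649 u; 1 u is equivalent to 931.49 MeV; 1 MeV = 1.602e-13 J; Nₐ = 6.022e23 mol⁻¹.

Z = 5, so N = A − Z = 11 − 5 = 6.
Mass of separated nucleons = 5(1.007276) + 6(1.0086649) = 5.036380 + 6.0519894 = 11.0883694 u
Δm = 11.0883694 − 11.00656 = 0.0818094 u
E_B = 0.0818094 × 931.49 = 76.2046 MeV
Per nucleus in joules: 76.2046 MeV × 1.602e-13 J/MeV = 1.2208e-11 J
Per mole: 1.2208e-11 J × 6.022e23 mol⁻¹ = 7.3517e+12 J/mol

7.35e+09 kJ/mol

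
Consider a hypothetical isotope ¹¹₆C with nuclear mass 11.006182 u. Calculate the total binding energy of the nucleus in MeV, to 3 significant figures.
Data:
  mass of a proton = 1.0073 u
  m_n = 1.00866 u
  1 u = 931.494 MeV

Total constituent mass: 6 × 1.0073 + 5 × 1.00866 = 11.08710 u
Δm = 11.08710 − 11.006182 = 0.080918 u
Converting to energy: 0.080918 u × 931.494 MeV/u = 75.3746 MeV

75.4 MeV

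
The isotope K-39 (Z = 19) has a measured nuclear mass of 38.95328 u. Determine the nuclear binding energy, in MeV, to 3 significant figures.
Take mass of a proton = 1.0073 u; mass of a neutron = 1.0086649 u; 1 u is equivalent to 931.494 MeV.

With 19 protons and 20 neutrons (A = 39):
Mass of separated nucleons = 19(1.0073) + 20(1.0086649) = 19.1387 + 20.1732980 = 39.3119980 u
Mass defect Δm = 39.3119980 − 38.95328 = 0.3587180 u
E_B = 0.3587180 × 931.494 = 334.144 MeV

334 MeV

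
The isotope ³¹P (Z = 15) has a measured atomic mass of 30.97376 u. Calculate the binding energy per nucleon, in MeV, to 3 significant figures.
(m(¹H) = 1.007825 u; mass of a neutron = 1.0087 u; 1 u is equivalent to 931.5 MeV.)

8.50 MeV/nucleon

The nucleus contains 15 protons and 31 − 15 = 16 neutrons.
Total constituent mass: 15 × 1.007825 + 16 × 1.0087 = 31.256575 u
Δm = 31.256575 − 30.97376 = 0.282815 u
E_B = 0.282815 × 931.5 = 263.442 MeV
Dividing by A = 31 gives 8.498 MeV per nucleon.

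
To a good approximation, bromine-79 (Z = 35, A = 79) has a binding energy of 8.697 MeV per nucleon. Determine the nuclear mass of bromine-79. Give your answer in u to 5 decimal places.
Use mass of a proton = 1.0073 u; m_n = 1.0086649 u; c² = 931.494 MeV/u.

Total binding energy = 79 × 8.697 = 687.063 MeV
Mass defect = 687.063 MeV / (931.494 MeV/u) = 0.7375925 u
Constituent mass = 35(1.0073) + 44(1.0086649) = 79.6367556 u
Nuclear mass = 79.6367556 − 0.7375925 = 78.8991631 u ≈ 78.89916 u (to 5 decimal places)

78.89916 u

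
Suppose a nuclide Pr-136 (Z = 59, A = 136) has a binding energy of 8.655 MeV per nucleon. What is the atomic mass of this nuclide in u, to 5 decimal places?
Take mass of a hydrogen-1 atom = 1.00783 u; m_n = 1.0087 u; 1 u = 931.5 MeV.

Total binding energy = 136 × 8.655 = 1177.080 MeV
Mass defect = 1177.080 MeV / (931.5 MeV/u) = 1.2636393 u
Constituent mass = 59(1.00783) + 77(1.0087) = 137.13187 u
Atomic mass = 137.13187 − 1.2636393 = 135.8682307 u ≈ 135.86823 u (to 5 decimal places)

135.86823 u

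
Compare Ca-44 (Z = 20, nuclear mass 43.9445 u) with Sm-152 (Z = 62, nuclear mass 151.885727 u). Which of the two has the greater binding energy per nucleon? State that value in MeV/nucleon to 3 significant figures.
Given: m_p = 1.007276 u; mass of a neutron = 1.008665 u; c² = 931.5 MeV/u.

Ca-44: Σm = 20(1.007276) + 24(1.008665) = 44.353480 u; Δm = 0.408980 u; E_B = 380.96 MeV; E_B/A = 8.658 MeV
Sm-152: Σm = 62(1.007276) + 90(1.008665) = 153.230962 u; Δm = 1.345235 u; E_B = 1253.1 MeV; E_B/A = 8.244 MeV
Ca-44 has the higher binding energy per nucleon, so it is the more tightly bound nucleus.

Ca-44; 8.66 MeV/nucleon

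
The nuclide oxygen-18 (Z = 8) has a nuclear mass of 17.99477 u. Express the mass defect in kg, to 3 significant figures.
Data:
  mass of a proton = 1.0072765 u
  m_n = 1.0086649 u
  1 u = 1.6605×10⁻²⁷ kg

2.49e-28 kg

The nucleus contains 8 protons and 18 − 8 = 10 neutrons.
Mass of separated nucleons = 8(1.0072765) + 10(1.0086649) = 8.0582120 + 10.0866490 = 18.1448610 u
Mass defect Δm = 18.1448610 − 17.99477 = 0.1500910 u
In SI units: 0.1500910 u × 1.6605×10⁻²⁷ kg/u = 2.4923e-28 kg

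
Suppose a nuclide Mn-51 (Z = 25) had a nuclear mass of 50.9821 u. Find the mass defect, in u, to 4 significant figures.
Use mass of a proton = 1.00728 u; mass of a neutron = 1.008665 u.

0.4252 u

Mass of separated nucleons = 25(1.00728) + 26(1.008665) = 25.18200 + 26.225290 = 51.407290 u
Mass defect Δm = 51.407290 − 50.9821 = 0.425190 u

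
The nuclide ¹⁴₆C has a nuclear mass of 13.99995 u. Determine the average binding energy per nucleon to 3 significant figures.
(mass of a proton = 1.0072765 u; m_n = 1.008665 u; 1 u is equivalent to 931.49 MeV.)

7.52 MeV/nucleon

Total constituent mass: 6 × 1.0072765 + 8 × 1.008665 = 14.1129790 u
Δm = 14.1129790 − 13.99995 = 0.1130290 u
E_B = 0.1130290 × 931.49 = 105.285 MeV
BE/A = 105.285 MeV / 14 = 7.520 MeV/nucleon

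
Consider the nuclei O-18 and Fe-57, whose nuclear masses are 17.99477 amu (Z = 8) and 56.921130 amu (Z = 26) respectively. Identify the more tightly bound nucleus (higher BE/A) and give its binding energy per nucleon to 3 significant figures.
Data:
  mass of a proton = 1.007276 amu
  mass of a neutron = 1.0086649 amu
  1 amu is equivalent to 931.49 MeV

Fe-57; 8.77 MeV/nucleon

O-18: Σm = 8(1.007276) + 10(1.0086649) = 18.1448570 amu; Δm = 0.1500870 amu; E_B = 139.80 MeV; E_B/A = 7.767 MeV
Fe-57: Σm = 26(1.007276) + 31(1.0086649) = 57.4577879 amu; Δm = 0.5366579 amu; E_B = 499.89 MeV; E_B/A = 8.770 MeV
Fe-57 has the higher binding energy per nucleon, so it is the more tightly bound nucleus.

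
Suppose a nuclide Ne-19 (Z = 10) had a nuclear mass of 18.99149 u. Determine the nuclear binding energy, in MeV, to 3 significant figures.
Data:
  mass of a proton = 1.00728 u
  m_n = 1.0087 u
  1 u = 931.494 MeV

Total constituent mass: 10 × 1.00728 + 9 × 1.0087 = 19.15110 u
Mass defect Δm = 19.15110 − 18.99149 = 0.15961 u
E_B = 0.15961 × 931.494 = 148.676 MeV

149 MeV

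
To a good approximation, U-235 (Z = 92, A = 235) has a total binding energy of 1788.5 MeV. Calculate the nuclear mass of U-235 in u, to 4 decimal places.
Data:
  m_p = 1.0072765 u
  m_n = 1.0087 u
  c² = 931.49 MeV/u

234.9935 u

Mass defect = 1788.5 MeV / (931.49 MeV/u) = 1.920042 u
Constituent mass = 92(1.0072765) + 143(1.0087) = 236.9135380 u
Nuclear mass = 236.9135380 − 1.920042 = 234.9934960 u ≈ 234.9935 u (to 4 decimal places)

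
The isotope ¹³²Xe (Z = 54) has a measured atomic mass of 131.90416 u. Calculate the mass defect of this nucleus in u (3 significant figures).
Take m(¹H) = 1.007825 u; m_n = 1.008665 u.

Z = 54, so N = A − Z = 132 − 54 = 78.
Σm = 54·m(¹H) + 78·m_n = 54.422550 + 78.675870 = 133.098420 u
Δm = 133.098420 − 131.90416 = 1.194260 u

1.19 u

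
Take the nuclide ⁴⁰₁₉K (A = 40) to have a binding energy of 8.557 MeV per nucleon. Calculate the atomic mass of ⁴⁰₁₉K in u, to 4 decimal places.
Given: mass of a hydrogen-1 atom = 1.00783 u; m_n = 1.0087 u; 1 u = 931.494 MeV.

Total binding energy = 40 × 8.557 = 342.280 MeV
Mass defect = 342.280 MeV / (931.494 MeV/u) = 0.367453 u
Constituent mass = 19(1.00783) + 21(1.0087) = 40.33147 u
Atomic mass = 40.33147 − 0.367453 = 39.964017 u ≈ 39.9640 u (to 4 decimal places)

39.9640 u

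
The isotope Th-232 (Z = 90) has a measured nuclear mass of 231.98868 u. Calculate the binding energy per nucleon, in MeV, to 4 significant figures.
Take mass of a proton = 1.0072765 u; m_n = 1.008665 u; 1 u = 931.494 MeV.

7.615 MeV/nucleon

With 90 protons and 142 neutrons (A = 232):
Σm = 90·m_p + 142·m_n = 90.6548850 + 143.230430 = 233.8853150 u
The mass defect is 233.8853150 − 231.98868 = 1.8966350 u.
Converting to energy: 1.8966350 u × 931.494 MeV/u = 1766.70 MeV
Per nucleon: 1766.70 / 232 = 7.615 MeV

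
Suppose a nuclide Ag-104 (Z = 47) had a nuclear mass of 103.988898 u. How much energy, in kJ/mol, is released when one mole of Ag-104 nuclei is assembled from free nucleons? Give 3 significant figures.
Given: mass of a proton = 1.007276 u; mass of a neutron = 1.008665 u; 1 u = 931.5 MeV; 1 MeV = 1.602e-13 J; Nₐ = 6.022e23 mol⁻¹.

The nucleus contains 47 protons and 104 − 47 = 57 neutrons.
Σm = 47·m_p + 57·m_n = 47.341972 + 57.493905 = 104.835877 u
Mass defect Δm = 104.835877 − 103.988898 = 0.846979 u
Binding energy = Δm·c² = 0.846979 × 931.5 MeV/u = 788.961 MeV
Per nucleus in joules: 788.961 MeV × 1.602e-13 J/MeV = 1.2639e-10 J
Per mole: 1.2639e-10 J × 6.022e23 mol⁻¹ = 7.6112e+13 J/mol

7.61e+10 kJ/mol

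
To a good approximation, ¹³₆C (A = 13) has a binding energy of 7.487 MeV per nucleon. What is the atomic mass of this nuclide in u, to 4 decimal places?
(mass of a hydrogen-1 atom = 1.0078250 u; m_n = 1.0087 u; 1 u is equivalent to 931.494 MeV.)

13.0034 u

Total binding energy = 13 × 7.487 = 97.331 MeV
Mass defect = 97.331 MeV / (931.494 MeV/u) = 0.104489 u
Constituent mass = 6(1.0078250) + 7(1.0087) = 13.1078500 u
Atomic mass = 13.1078500 − 0.104489 = 13.0033610 u ≈ 13.0034 u (to 4 decimal places)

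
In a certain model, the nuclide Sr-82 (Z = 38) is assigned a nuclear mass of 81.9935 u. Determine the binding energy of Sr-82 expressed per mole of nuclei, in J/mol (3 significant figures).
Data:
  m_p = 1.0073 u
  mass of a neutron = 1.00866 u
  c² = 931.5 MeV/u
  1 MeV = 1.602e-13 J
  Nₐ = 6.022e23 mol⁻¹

5.98e+13 J/mol

Total constituent mass: 38 × 1.0073 + 44 × 1.00866 = 82.65844 u
The mass defect is 82.65844 − 81.9935 = 0.66494 u.
E_B = 0.66494 × 931.5 = 619.392 MeV
Per nucleus in joules: 619.392 MeV × 1.602e-13 J/MeV = 9.9227e-11 J
Per mole: 9.9227e-11 J × 6.022e23 mol⁻¹ = 5.9754e+13 J/mol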